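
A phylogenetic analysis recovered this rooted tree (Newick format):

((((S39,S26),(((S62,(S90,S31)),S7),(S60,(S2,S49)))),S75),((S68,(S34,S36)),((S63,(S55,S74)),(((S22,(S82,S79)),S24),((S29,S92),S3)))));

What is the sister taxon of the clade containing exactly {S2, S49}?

S60

The clade containing exactly {S2, S49} attaches to the tree at the node subtending (S60,(S2,S49)).
The other lineage descending from that same node — the sister group — is the single tip S60.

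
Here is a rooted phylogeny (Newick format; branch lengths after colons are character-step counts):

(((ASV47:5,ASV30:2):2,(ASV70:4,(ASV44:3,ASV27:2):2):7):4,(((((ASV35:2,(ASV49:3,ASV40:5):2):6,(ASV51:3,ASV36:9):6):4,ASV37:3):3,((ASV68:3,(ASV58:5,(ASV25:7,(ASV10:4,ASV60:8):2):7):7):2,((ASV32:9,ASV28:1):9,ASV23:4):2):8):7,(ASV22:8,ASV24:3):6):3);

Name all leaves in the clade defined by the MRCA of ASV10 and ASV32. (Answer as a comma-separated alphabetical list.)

ASV10, ASV23, ASV25, ASV28, ASV32, ASV58, ASV60, ASV68

Tracing ASV10: it sits inside (ASV10,ASV60).
Tracing ASV32: it sits inside (ASV32,ASV28).
The smallest clade enclosing both is ((ASV68,(ASV58,(ASV25,(ASV10,ASV60)))),((ASV32,ASV28),ASV23)); the answer is its 8 terminal taxa in alphabetical order.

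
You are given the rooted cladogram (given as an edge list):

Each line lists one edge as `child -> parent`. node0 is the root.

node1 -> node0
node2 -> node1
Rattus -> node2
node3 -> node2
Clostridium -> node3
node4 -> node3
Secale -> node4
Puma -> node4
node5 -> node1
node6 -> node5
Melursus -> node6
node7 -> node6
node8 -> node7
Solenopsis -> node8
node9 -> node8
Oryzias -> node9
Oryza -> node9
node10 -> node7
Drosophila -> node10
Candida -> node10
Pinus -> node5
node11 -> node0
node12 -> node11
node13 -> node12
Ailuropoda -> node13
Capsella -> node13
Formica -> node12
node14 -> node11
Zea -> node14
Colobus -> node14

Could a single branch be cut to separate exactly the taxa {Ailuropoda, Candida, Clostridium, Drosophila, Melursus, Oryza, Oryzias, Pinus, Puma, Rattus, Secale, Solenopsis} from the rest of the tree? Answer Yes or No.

No

The MRCA of the listed taxa is the root, so the smallest clade containing them is the whole tree.
That clade also contains Capsella, Colobus, Formica, Zea, which are not in the proposed group, so the group is not monophyletic.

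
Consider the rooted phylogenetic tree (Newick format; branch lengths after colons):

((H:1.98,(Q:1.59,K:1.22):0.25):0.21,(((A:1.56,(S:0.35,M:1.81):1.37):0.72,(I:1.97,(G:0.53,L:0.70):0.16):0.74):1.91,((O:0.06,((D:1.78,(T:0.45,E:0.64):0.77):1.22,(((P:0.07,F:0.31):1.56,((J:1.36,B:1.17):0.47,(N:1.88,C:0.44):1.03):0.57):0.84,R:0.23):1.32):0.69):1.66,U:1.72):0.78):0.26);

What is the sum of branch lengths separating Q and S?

The path runs Q → … → MRCA → … → S; the MRCA is the root of the tree.
Branch lengths along that path: 1.59 + 0.25 + 0.21 + 0.26 + 1.91 + 0.72 + 1.37 + 0.35 = 6.66.

6.66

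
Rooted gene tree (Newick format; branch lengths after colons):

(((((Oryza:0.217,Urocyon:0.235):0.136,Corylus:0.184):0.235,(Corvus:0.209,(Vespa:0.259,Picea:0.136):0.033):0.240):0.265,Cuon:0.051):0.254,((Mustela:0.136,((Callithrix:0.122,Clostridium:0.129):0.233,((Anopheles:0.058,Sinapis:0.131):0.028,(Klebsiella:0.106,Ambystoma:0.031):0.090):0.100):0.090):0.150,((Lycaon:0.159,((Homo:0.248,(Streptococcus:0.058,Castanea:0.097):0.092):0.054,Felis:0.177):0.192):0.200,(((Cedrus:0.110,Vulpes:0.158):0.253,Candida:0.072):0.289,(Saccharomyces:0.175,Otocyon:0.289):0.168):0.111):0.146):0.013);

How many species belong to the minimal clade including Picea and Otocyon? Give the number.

The MRCA of Picea and Otocyon is the root, so the clade is the entire tree.
That clade contains 24 terminal taxa: Ambystoma, Anopheles, Callithrix, Candida, Castanea, Cedrus, Clostridium, Corvus, Corylus, Cuon, Felis, Homo, Klebsiella, Lycaon, Mustela, Oryza, Otocyon, Picea, Saccharomyces, Sinapis, Streptococcus, Urocyon, Vespa, Vulpes.

24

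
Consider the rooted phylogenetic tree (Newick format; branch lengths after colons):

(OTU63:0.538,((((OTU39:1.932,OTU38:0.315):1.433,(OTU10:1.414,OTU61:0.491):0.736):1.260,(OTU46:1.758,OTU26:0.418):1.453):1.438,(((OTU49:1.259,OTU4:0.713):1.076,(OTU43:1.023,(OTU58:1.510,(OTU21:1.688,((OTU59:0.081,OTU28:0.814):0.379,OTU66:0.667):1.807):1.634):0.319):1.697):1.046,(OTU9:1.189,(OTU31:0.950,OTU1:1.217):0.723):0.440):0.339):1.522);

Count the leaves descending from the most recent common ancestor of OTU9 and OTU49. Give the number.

11

The MRCA of OTU9 and OTU49 is the node subtending (((OTU49,OTU4),(OTU43,(OTU58,(OTU21,((OTU59,OTU28),OTU66))))),(OTU9,(OTU31,OTU1))).
That clade contains 11 terminal taxa: OTU1, OTU21, OTU28, OTU31, OTU4, OTU43, OTU49, OTU58, OTU59, OTU66, OTU9.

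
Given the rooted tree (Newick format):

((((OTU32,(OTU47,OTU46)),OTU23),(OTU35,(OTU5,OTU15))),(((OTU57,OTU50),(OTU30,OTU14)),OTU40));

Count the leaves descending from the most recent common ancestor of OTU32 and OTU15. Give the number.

7

The MRCA of OTU32 and OTU15 is the node subtending (((OTU32,(OTU47,OTU46)),OTU23),(OTU35,(OTU5,OTU15))).
That clade contains 7 terminal taxa: OTU15, OTU23, OTU32, OTU35, OTU46, OTU47, OTU5.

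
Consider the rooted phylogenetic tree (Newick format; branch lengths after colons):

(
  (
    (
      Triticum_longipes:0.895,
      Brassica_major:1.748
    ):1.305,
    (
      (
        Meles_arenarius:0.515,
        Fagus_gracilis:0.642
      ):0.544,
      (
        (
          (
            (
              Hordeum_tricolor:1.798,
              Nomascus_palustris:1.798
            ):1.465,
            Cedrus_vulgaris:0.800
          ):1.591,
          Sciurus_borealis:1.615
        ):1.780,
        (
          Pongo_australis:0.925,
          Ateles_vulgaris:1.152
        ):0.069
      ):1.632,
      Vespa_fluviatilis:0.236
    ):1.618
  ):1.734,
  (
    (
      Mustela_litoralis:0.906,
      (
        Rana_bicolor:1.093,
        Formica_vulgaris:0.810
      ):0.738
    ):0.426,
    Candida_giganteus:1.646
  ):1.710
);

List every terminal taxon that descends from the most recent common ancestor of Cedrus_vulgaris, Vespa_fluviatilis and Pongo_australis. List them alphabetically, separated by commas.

Ateles_vulgaris, Cedrus_vulgaris, Fagus_gracilis, Hordeum_tricolor, Meles_arenarius, Nomascus_palustris, Pongo_australis, Sciurus_borealis, Vespa_fluviatilis

Tracing Cedrus_vulgaris: it sits inside ((Hordeum_tricolor,Nomascus_palustris),Cedrus_vulgaris).
Tracing Vespa_fluviatilis: it sits inside ((Meles_arenarius,Fagus_gracilis),((((Hordeum_tricolor,Nomascus_palustris),Cedrus_vulgaris),Sciurus_borealis),(Pongo_australis,Ateles_vulgaris)),Vespa_fluviatilis).
Tracing Pongo_australis: it sits inside (Pongo_australis,Ateles_vulgaris).
The smallest clade enclosing all 3 is ((Meles_arenarius,Fagus_gracilis),((((Hordeum_tricolor,Nomascus_palustris),Cedrus_vulgaris),Sciurus_borealis),(Pongo_australis,Ateles_vulgaris)),Vespa_fluviatilis); the answer is its 9 terminal taxa in alphabetical order.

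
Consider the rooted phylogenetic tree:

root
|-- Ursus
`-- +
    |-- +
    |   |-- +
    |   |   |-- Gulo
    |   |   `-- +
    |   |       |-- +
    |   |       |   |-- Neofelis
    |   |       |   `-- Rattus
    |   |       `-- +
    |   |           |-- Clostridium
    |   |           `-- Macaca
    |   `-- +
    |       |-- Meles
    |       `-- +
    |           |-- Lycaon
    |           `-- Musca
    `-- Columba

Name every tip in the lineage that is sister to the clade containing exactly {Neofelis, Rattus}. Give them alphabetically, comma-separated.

The clade containing exactly {Neofelis, Rattus} attaches to the tree at the node subtending ((Neofelis,Rattus),(Clostridium,Macaca)).
The other lineage descending from that same node — the sister group — is (Clostridium,Macaca); its 2 tips in alphabetical order are the answer.

Clostridium, Macaca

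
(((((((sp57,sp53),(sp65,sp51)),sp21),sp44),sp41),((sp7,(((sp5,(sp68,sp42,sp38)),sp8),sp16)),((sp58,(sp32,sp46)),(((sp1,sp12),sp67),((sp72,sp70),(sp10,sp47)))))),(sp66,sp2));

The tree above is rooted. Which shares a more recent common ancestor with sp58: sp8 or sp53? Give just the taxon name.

The MRCA of sp58 and sp8 subtends ((sp7,(((sp5,(sp68,sp42,sp38)),sp8),sp16)),((sp58,(sp32,sp46)),(((sp1,sp12),sp67),((sp72,sp70),(sp10,sp47))))) (17 taxa).
The MRCA of sp58 and sp53 subtends ((((((sp57,sp53),(sp65,sp51)),sp21),sp44),sp41),((sp7,(((sp5,(sp68,sp42,sp38)),sp8),sp16)),((sp58,(sp32,sp46)),(((sp1,sp12),sp67),((sp72,sp70),(sp10,sp47)))))) (24 taxa).
The first is nested inside the second, so sp58 shares a more recent common ancestor with sp8.

sp8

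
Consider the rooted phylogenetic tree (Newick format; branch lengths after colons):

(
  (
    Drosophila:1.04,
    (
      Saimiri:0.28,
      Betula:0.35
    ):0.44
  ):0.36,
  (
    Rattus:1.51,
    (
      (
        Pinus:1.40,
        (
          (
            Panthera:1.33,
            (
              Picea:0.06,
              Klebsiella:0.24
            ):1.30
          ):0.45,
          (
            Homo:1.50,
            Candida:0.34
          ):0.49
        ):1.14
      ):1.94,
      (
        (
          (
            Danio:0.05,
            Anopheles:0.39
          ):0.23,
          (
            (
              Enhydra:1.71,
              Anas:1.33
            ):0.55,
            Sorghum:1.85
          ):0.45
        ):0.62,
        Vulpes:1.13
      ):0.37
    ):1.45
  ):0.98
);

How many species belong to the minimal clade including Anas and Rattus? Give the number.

13

The MRCA of Anas and Rattus is the node subtending (Rattus,((Pinus,((Panthera,(Picea,Klebsiella)),(Homo,Candida))),(((Danio,Anopheles),((Enhydra,Anas),Sorghum)),Vulpes))).
That clade contains 13 terminal taxa: Anas, Anopheles, Candida, Danio, Enhydra, Homo, Klebsiella, Panthera, Picea, Pinus, Rattus, Sorghum, Vulpes.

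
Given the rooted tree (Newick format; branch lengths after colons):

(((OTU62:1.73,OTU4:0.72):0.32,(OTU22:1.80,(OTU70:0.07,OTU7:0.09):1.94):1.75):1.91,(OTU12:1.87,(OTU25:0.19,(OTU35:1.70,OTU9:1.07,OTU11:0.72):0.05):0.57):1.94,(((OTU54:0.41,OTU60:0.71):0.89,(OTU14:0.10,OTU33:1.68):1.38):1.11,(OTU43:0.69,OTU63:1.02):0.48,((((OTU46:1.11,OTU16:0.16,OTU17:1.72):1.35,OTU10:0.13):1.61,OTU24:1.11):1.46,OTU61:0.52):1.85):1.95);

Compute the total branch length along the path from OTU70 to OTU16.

14.05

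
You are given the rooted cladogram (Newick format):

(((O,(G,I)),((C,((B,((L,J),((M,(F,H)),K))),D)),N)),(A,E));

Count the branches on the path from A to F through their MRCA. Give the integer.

12

The MRCA of A and F is the root of the tree.
From A up to that node: 2 branches. From F up to the same node: 10 branches. Total: 2 + 10 = 12.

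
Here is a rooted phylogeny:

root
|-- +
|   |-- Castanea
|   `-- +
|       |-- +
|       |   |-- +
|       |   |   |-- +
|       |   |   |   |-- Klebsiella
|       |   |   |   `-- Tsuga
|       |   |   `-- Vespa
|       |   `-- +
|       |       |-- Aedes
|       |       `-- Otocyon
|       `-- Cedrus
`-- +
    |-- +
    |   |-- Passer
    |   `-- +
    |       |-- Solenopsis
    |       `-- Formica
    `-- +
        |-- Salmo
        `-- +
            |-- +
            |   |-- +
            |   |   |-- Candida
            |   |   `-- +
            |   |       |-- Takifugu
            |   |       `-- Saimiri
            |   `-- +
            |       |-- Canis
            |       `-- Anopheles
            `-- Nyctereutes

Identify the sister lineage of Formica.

Solenopsis

Formica attaches to the tree at the node subtending (Solenopsis,Formica).
The other lineage descending from that same node — the sister group — is the single tip Solenopsis.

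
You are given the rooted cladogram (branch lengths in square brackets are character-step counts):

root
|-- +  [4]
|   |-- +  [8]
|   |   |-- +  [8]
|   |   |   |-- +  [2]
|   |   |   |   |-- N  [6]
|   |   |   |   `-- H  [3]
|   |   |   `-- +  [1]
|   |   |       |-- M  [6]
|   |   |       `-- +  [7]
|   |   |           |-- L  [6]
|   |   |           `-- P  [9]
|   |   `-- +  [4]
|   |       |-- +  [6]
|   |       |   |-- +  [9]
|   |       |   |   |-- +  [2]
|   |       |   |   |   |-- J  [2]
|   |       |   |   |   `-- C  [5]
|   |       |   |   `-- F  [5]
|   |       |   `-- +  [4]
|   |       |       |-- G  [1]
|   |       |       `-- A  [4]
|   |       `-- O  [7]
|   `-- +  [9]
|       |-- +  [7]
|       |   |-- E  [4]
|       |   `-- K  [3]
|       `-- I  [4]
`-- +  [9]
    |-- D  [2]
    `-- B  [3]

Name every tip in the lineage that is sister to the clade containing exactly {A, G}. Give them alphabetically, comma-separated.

C, F, J

The clade containing exactly {A, G} attaches to the tree at the node subtending (((J,C),F),(G,A)).
The other lineage descending from that same node — the sister group — is ((J,C),F); its 3 tips in alphabetical order are the answer.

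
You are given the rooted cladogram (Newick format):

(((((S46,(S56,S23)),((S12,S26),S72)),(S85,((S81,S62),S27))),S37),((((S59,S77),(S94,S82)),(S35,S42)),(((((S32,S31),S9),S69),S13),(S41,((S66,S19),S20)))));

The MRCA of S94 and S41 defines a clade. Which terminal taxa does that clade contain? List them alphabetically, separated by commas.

S13, S19, S20, S31, S32, S35, S41, S42, S59, S66, S69, S77, S82, S9, S94

Tracing S94: it sits inside (S94,S82).
Tracing S41: it sits inside (S41,((S66,S19),S20)).
The smallest clade enclosing both is ((((S59,S77),(S94,S82)),(S35,S42)),(((((S32,S31),S9),S69),S13),(S41,((S66,S19),S20)))); the answer is its 15 terminal taxa in alphabetical order.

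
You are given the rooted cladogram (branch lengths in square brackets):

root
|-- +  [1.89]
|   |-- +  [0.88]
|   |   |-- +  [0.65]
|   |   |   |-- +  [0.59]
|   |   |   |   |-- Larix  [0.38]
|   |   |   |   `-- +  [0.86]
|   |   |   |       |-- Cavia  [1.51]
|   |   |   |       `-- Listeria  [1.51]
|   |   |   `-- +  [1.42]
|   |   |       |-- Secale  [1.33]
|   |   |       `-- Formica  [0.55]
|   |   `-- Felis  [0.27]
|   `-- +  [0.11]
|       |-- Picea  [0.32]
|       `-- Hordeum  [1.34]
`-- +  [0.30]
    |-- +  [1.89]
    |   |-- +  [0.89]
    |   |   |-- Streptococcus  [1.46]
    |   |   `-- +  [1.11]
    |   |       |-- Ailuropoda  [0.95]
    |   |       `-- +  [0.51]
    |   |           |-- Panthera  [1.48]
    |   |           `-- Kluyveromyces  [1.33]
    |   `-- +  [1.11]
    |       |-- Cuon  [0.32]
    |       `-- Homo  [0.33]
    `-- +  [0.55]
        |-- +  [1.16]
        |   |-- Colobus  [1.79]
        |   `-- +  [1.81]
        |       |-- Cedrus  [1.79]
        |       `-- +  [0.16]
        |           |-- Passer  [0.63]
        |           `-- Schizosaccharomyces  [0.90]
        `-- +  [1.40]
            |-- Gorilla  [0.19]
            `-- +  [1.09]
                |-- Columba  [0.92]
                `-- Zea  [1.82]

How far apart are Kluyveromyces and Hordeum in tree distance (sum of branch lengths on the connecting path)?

The path runs Kluyveromyces → … → MRCA → … → Hordeum; the MRCA is the root of the tree.
Branch lengths along that path: 1.33 + 0.51 + 1.11 + 0.89 + 1.89 + 0.30 + 1.89 + 0.11 + 1.34 = 9.37.

9.37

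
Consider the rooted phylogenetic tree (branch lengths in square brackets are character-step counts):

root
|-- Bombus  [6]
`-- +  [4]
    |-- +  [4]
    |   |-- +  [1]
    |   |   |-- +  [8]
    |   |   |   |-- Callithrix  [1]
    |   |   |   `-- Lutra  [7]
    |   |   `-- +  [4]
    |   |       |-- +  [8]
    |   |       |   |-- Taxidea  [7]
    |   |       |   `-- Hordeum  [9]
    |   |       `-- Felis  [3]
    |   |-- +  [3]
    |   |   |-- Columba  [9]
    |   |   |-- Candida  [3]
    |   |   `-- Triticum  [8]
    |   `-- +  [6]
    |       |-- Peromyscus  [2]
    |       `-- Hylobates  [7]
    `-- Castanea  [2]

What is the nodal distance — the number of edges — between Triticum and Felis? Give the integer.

The MRCA of Triticum and Felis is the node subtending (((Callithrix,Lutra),((Taxidea,Hordeum),Felis)),(Columba,Candida,Triticum),(Peromyscus,Hylobates)).
From Triticum up to that node: 2 branches. From Felis up to the same node: 3 branches. Total: 2 + 3 = 5.

5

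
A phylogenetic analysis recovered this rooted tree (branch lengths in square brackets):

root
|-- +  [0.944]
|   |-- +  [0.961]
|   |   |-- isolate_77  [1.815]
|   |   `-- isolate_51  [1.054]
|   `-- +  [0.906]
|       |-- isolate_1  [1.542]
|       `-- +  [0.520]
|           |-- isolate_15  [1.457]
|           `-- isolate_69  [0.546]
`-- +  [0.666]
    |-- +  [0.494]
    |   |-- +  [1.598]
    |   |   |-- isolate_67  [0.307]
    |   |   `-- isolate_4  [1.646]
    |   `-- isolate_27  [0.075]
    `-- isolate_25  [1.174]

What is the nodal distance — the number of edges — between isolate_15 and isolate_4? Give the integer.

8

The MRCA of isolate_15 and isolate_4 is the root of the tree.
From isolate_15 up to that node: 4 branches. From isolate_4 up to the same node: 4 branches. Total: 4 + 4 = 8.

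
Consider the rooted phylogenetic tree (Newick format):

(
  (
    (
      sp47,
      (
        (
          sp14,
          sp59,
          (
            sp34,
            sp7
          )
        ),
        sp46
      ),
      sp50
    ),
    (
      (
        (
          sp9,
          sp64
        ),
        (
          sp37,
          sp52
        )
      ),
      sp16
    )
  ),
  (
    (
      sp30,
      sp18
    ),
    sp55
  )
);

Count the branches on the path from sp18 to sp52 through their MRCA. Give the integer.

8

The MRCA of sp18 and sp52 is the root of the tree.
From sp18 up to that node: 3 branches. From sp52 up to the same node: 5 branches. Total: 3 + 5 = 8.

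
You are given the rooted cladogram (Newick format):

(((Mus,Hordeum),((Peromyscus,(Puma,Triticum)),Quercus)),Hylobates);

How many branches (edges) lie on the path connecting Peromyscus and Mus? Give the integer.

The MRCA of Peromyscus and Mus is the node subtending ((Mus,Hordeum),((Peromyscus,(Puma,Triticum)),Quercus)).
From Peromyscus up to that node: 3 branches. From Mus up to the same node: 2 branches. Total: 3 + 2 = 5.

5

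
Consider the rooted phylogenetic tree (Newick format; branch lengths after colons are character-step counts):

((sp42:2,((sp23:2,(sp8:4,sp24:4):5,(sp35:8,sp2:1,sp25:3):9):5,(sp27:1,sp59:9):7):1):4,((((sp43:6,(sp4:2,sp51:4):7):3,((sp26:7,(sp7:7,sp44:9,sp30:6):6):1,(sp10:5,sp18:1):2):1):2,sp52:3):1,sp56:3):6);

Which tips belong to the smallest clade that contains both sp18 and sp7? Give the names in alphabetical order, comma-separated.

Tracing sp18: it sits inside (sp10,sp18).
Tracing sp7: it sits inside (sp7,sp44,sp30).
The smallest clade enclosing both is ((sp26,(sp7,sp44,sp30)),(sp10,sp18)); the answer is its 6 terminal taxa in alphabetical order.

sp10, sp18, sp26, sp30, sp44, sp7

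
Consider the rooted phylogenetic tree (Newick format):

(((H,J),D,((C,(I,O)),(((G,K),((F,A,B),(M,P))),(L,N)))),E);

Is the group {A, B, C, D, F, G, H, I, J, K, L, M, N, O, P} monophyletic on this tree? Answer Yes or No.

The most recent common ancestor of these taxa subtends ((H,J),D,((C,(I,O)),(((G,K),((F,A,B),(M,P))),(L,N)))).
That clade has exactly 15 tips — every listed taxon and nothing else — so the group is monophyletic.

Yes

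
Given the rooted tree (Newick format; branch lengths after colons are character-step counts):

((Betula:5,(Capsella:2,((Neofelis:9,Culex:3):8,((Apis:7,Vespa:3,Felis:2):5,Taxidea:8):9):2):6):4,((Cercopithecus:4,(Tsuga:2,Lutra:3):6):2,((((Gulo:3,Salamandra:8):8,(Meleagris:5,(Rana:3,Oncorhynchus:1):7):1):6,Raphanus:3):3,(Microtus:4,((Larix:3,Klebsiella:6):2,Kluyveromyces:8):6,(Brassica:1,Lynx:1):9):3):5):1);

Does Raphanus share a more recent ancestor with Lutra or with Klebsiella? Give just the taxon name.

Klebsiella

The MRCA of Raphanus and Klebsiella subtends ((((Gulo,Salamandra),(Meleagris,(Rana,Oncorhynchus))),Raphanus),(Microtus,((Larix,Klebsiella),Kluyveromyces),(Brassica,Lynx))) (12 taxa).
The MRCA of Raphanus and Lutra subtends ((Cercopithecus,(Tsuga,Lutra)),((((Gulo,Salamandra),(Meleagris,(Rana,Oncorhynchus))),Raphanus),(Microtus,((Larix,Klebsiella),Kluyveromyces),(Brassica,Lynx)))) (15 taxa).
The first is nested inside the second, so Raphanus shares a more recent common ancestor with Klebsiella.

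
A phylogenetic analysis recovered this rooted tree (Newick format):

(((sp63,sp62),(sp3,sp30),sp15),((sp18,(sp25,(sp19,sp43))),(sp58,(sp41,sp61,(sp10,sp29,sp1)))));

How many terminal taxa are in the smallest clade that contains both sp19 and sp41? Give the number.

10

The MRCA of sp19 and sp41 is the node subtending ((sp18,(sp25,(sp19,sp43))),(sp58,(sp41,sp61,(sp10,sp29,sp1)))).
That clade contains 10 terminal taxa: sp1, sp10, sp18, sp19, sp25, sp29, sp41, sp43, sp58, sp61.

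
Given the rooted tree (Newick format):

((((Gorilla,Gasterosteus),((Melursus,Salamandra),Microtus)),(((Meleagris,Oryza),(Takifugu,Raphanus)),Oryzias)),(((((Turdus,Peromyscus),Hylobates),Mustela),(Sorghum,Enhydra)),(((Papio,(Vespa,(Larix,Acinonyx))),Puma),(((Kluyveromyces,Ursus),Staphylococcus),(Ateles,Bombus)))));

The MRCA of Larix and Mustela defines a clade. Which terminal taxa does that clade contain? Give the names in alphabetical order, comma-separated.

Tracing Larix: it sits inside (Larix,Acinonyx).
Tracing Mustela: it sits inside (((Turdus,Peromyscus),Hylobates),Mustela).
The smallest clade enclosing both is (((((Turdus,Peromyscus),Hylobates),Mustela),(Sorghum,Enhydra)),(((Papio,(Vespa,(Larix,Acinonyx))),Puma),(((Kluyveromyces,Ursus),Staphylococcus),(Ateles,Bombus)))); the answer is its 16 terminal taxa in alphabetical order.

Acinonyx, Ateles, Bombus, Enhydra, Hylobates, Kluyveromyces, Larix, Mustela, Papio, Peromyscus, Puma, Sorghum, Staphylococcus, Turdus, Ursus, Vespa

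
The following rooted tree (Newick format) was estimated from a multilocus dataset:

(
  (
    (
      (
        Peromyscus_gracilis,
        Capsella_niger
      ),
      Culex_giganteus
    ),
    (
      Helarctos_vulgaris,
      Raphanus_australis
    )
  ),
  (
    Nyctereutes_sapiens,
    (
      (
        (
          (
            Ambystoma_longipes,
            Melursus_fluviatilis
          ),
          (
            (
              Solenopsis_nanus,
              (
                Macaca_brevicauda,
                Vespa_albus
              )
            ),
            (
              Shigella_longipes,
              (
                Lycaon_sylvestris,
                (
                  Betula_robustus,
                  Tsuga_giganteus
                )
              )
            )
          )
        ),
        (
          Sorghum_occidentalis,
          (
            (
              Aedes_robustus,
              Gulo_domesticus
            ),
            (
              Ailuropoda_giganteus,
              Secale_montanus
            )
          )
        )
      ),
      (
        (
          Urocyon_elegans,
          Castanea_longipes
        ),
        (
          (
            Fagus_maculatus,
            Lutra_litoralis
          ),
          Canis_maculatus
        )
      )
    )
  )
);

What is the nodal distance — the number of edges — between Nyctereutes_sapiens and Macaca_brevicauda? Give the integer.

The MRCA of Nyctereutes_sapiens and Macaca_brevicauda is the node subtending (Nyctereutes_sapiens,((((Ambystoma_longipes,Melursus_fluviatilis),((Solenopsis_nanus,(Macaca_brevicauda,Vespa_albus)),(Shigella_longipes,(Lycaon_sylvestris,(Betula_robustus,Tsuga_giganteus))))),(Sorghum_occidentalis,((Aedes_robustus,Gulo_domesticus),(Ailuropoda_giganteus,Secale_montanus)))),((Urocyon_elegans,Castanea_longipes),((Fagus_maculatus,Lutra_litoralis),Canis_maculatus)))).
From Nyctereutes_sapiens up to that node: 1 branch. From Macaca_brevicauda up to the same node: 7 branches. Total: 1 + 7 = 8.

8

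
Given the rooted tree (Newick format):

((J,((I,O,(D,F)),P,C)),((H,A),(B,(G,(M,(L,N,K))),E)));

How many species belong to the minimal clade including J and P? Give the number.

The MRCA of J and P is the node subtending (J,((I,O,(D,F)),P,C)).
That clade contains 7 terminal taxa: C, D, F, I, J, O, P.

7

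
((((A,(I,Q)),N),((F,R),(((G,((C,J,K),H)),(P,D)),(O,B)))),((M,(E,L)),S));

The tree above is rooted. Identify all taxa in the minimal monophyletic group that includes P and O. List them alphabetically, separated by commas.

B, C, D, G, H, J, K, O, P

Tracing P: it sits inside (P,D).
Tracing O: it sits inside (O,B).
The smallest clade enclosing both is (((G,((C,J,K),H)),(P,D)),(O,B)); the answer is its 9 terminal taxa in alphabetical order.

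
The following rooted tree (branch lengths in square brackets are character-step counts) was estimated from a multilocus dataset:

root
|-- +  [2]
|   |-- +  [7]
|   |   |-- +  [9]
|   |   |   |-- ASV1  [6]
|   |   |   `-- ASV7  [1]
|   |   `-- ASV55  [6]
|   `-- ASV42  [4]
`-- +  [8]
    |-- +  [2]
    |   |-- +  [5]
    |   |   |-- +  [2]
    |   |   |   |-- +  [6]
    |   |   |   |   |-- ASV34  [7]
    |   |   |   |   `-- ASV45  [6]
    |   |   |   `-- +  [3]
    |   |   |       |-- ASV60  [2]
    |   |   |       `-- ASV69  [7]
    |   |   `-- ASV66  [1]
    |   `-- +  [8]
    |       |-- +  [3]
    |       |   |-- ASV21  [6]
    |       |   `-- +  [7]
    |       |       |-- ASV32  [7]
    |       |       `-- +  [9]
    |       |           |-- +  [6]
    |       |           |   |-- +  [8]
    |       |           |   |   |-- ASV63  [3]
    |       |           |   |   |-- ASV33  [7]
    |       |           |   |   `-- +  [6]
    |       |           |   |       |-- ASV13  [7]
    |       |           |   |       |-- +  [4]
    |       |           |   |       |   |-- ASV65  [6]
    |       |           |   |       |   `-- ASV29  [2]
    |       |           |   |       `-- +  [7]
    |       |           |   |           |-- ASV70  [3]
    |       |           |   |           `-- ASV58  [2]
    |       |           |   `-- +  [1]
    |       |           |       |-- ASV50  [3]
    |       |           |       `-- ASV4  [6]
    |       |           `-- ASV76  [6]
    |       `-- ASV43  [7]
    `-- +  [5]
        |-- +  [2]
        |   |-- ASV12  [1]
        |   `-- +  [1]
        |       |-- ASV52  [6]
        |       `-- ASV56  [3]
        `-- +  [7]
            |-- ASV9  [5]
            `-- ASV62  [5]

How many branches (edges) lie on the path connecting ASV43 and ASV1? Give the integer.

8

The MRCA of ASV43 and ASV1 is the root of the tree.
From ASV43 up to that node: 4 branches. From ASV1 up to the same node: 4 branches. Total: 4 + 4 = 8.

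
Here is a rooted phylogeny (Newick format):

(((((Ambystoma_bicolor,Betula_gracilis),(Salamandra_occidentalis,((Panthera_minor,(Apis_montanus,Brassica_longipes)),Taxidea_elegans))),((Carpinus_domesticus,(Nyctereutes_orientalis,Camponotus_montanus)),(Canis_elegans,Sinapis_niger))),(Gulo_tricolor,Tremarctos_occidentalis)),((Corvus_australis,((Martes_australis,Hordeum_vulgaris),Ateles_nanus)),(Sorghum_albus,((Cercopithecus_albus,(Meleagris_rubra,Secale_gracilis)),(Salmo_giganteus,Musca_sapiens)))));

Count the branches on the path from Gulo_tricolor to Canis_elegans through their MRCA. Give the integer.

6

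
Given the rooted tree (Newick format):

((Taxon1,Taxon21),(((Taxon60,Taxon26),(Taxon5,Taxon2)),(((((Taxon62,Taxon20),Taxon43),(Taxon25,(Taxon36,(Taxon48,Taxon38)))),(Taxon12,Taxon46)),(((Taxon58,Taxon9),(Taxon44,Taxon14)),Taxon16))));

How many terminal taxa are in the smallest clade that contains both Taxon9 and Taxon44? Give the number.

The MRCA of Taxon9 and Taxon44 is the node subtending ((Taxon58,Taxon9),(Taxon44,Taxon14)).
That clade contains 4 terminal taxa: Taxon14, Taxon44, Taxon58, Taxon9.

4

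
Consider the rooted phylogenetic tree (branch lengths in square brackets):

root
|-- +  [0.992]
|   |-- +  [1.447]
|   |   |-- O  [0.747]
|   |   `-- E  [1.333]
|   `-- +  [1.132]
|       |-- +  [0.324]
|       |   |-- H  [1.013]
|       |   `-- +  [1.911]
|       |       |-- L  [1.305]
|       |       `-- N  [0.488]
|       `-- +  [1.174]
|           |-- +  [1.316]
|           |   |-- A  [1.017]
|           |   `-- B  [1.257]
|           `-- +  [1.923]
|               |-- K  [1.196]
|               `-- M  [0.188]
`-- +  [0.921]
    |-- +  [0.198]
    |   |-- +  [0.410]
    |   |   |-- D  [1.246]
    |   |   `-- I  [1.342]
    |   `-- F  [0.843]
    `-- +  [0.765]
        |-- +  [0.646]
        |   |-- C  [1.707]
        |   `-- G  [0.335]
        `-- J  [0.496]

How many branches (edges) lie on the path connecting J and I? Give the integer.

5

The MRCA of J and I is the node subtending (((D,I),F),((C,G),J)).
From J up to that node: 2 branches. From I up to the same node: 3 branches. Total: 2 + 3 = 5.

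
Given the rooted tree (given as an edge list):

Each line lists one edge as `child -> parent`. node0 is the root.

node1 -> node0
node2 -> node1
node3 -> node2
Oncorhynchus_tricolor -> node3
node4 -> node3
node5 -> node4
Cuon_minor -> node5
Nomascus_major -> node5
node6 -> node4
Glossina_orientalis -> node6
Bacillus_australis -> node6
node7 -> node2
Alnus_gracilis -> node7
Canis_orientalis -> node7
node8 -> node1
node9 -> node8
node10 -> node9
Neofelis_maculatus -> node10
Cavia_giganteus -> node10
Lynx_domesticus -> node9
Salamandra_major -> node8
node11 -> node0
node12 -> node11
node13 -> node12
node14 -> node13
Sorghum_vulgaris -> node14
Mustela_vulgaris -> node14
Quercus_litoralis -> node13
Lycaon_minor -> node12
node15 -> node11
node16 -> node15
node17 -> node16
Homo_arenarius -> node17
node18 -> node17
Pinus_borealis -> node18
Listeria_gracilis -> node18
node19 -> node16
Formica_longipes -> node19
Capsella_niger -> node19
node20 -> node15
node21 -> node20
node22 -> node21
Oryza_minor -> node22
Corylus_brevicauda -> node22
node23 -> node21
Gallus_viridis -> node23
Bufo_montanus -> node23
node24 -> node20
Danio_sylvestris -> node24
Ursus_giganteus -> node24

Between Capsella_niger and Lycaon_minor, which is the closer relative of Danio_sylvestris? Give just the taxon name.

The MRCA of Danio_sylvestris and Capsella_niger subtends (((Homo_arenarius,(Pinus_borealis,Listeria_gracilis)),(Formica_longipes,Capsella_niger)),(((Oryza_minor,Corylus_brevicauda),(Gallus_viridis,Bufo_montanus)),(Danio_sylvestris,Ursus_giganteus))) (11 taxa).
The MRCA of Danio_sylvestris and Lycaon_minor subtends ((((Sorghum_vulgaris,Mustela_vulgaris),Quercus_litoralis),Lycaon_minor),(((Homo_arenarius,(Pinus_borealis,Listeria_gracilis)),(Formica_longipes,Capsella_niger)),(((Oryza_minor,Corylus_brevicauda),(Gallus_viridis,Bufo_montanus)),(Danio_sylvestris,Ursus_giganteus)))) (15 taxa).
The first is nested inside the second, so Danio_sylvestris shares a more recent common ancestor with Capsella_niger.

Capsella_niger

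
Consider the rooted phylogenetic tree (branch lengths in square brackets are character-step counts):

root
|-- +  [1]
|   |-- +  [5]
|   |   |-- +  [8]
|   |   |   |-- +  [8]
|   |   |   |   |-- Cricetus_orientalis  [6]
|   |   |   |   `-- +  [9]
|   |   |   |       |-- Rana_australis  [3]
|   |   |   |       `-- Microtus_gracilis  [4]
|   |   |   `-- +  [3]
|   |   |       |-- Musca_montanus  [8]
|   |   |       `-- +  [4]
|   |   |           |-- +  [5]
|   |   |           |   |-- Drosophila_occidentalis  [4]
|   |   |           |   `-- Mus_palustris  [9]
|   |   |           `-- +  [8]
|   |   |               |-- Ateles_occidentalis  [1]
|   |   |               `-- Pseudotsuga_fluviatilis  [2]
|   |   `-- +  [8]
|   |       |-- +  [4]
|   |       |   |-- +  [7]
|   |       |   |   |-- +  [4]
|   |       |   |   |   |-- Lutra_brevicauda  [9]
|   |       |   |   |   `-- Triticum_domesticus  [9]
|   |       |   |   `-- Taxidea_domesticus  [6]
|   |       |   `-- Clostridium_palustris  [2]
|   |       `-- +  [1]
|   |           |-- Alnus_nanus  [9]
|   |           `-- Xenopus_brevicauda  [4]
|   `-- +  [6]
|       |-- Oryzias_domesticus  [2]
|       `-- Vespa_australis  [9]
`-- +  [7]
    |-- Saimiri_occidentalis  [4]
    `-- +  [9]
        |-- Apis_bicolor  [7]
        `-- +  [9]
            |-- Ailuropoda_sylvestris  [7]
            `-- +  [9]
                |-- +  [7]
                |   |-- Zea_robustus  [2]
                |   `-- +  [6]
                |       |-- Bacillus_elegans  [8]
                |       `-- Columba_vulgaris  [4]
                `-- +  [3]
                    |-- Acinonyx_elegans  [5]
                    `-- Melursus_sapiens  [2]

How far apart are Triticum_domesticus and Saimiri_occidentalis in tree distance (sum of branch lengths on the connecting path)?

The path runs Triticum_domesticus → … → MRCA → … → Saimiri_occidentalis; the MRCA is the root of the tree.
Branch lengths along that path: 9 + 4 + 7 + 4 + 8 + 5 + 1 + 7 + 4 = 49.

49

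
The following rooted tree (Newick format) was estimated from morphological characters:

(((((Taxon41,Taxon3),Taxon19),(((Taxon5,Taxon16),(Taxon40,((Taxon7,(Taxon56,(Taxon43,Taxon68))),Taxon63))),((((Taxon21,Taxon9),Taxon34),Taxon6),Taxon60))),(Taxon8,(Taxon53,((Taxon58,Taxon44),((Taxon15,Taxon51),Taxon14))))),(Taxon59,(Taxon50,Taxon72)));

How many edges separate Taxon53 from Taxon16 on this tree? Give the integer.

The MRCA of Taxon53 and Taxon16 is the node subtending ((((Taxon41,Taxon3),Taxon19),(((Taxon5,Taxon16),(Taxon40,((Taxon7,(Taxon56,(Taxon43,Taxon68))),Taxon63))),((((Taxon21,Taxon9),Taxon34),Taxon6),Taxon60))),(Taxon8,(Taxon53,((Taxon58,Taxon44),((Taxon15,Taxon51),Taxon14))))).
From Taxon53 up to that node: 3 branches. From Taxon16 up to the same node: 5 branches. Total: 3 + 5 = 8.

8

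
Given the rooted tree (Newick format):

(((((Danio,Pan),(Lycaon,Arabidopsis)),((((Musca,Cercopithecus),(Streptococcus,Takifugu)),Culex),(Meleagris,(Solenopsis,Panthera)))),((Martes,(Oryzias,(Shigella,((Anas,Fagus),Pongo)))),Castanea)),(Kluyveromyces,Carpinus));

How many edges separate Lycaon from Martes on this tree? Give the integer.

The MRCA of Lycaon and Martes is the node subtending ((((Danio,Pan),(Lycaon,Arabidopsis)),((((Musca,Cercopithecus),(Streptococcus,Takifugu)),Culex),(Meleagris,(Solenopsis,Panthera)))),((Martes,(Oryzias,(Shigella,((Anas,Fagus),Pongo)))),Castanea)).
From Lycaon up to that node: 4 branches. From Martes up to the same node: 3 branches. Total: 4 + 3 = 7.

7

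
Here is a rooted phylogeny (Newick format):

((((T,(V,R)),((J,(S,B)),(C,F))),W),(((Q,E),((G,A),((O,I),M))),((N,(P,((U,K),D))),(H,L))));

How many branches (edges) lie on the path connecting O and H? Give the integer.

The MRCA of O and H is the node subtending (((Q,E),((G,A),((O,I),M))),((N,(P,((U,K),D))),(H,L))).
From O up to that node: 5 branches. From H up to the same node: 3 branches. Total: 5 + 3 = 8.

8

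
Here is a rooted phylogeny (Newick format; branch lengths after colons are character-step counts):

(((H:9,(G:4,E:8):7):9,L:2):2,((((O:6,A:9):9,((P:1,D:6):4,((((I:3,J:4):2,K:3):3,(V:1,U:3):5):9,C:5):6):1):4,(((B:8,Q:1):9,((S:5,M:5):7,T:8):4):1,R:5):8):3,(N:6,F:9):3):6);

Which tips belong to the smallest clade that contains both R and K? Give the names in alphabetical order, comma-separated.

Tracing R: it sits inside (((B,Q),((S,M),T)),R).
Tracing K: it sits inside ((I,J),K).
The smallest clade enclosing both is (((O,A),((P,D),((((I,J),K),(V,U)),C))),(((B,Q),((S,M),T)),R)); the answer is its 16 terminal taxa in alphabetical order.

A, B, C, D, I, J, K, M, O, P, Q, R, S, T, U, V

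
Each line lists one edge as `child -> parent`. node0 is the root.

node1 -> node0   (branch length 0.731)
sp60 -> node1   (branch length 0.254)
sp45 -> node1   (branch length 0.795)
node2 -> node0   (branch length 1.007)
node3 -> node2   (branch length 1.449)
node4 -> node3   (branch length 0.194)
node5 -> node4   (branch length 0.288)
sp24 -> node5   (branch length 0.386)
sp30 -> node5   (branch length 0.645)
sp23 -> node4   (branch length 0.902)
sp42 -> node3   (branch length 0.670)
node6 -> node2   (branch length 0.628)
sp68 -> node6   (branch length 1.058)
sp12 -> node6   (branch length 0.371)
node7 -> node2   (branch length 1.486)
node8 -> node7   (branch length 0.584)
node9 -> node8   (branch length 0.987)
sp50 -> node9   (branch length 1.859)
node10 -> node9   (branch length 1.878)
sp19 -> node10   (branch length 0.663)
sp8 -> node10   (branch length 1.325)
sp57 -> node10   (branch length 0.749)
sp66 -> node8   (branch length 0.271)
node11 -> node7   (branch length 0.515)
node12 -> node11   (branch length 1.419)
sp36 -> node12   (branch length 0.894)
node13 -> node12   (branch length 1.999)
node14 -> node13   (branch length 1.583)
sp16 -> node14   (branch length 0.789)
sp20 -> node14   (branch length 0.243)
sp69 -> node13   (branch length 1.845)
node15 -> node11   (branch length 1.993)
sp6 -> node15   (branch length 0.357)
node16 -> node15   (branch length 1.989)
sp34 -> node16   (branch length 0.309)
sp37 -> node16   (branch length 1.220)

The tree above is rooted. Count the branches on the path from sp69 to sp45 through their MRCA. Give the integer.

The MRCA of sp69 and sp45 is the root of the tree.
From sp69 up to that node: 6 branches. From sp45 up to the same node: 2 branches. Total: 6 + 2 = 8.

8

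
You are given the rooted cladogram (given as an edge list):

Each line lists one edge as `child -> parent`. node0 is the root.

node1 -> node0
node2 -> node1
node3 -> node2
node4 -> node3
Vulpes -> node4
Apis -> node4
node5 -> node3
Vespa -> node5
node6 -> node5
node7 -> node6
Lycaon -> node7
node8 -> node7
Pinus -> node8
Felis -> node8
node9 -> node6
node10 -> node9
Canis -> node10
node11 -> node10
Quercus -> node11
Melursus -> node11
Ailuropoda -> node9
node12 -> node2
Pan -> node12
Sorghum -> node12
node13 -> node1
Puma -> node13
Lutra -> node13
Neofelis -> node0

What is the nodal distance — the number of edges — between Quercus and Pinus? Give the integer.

The MRCA of Quercus and Pinus is the node subtending ((Lycaon,(Pinus,Felis)),((Canis,(Quercus,Melursus)),Ailuropoda)).
From Quercus up to that node: 4 branches. From Pinus up to the same node: 3 branches. Total: 4 + 3 = 7.

7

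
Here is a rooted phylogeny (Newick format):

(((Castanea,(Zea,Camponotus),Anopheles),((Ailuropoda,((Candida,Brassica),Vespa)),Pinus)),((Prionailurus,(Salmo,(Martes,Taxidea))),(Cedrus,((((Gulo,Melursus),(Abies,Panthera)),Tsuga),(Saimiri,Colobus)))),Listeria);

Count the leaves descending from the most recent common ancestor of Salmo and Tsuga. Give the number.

The MRCA of Salmo and Tsuga is the node subtending ((Prionailurus,(Salmo,(Martes,Taxidea))),(Cedrus,((((Gulo,Melursus),(Abies,Panthera)),Tsuga),(Saimiri,Colobus)))).
That clade contains 12 terminal taxa: Abies, Cedrus, Colobus, Gulo, Martes, Melursus, Panthera, Prionailurus, Saimiri, Salmo, Taxidea, Tsuga.

12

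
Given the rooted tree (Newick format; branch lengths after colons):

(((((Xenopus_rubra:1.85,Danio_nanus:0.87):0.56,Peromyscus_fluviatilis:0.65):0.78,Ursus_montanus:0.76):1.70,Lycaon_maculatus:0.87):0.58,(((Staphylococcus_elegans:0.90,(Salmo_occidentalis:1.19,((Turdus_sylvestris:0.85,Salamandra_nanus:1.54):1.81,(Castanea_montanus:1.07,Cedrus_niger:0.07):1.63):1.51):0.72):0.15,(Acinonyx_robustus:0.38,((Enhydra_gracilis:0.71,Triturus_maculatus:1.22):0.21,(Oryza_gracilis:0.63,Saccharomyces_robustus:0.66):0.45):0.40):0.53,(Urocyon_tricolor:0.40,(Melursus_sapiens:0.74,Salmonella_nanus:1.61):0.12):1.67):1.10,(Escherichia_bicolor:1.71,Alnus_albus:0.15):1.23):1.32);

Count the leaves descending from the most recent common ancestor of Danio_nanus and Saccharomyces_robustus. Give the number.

21

The MRCA of Danio_nanus and Saccharomyces_robustus is the root, so the clade is the entire tree.
That clade contains 21 terminal taxa: Acinonyx_robustus, Alnus_albus, Castanea_montanus, Cedrus_niger, Danio_nanus, Enhydra_gracilis, Escherichia_bicolor, Lycaon_maculatus, Melursus_sapiens, Oryza_gracilis, Peromyscus_fluviatilis, Saccharomyces_robustus, Salamandra_nanus, Salmo_occidentalis, Salmonella_nanus, Staphylococcus_elegans, Triturus_maculatus, Turdus_sylvestris, Urocyon_tricolor, Ursus_montanus, Xenopus_rubra.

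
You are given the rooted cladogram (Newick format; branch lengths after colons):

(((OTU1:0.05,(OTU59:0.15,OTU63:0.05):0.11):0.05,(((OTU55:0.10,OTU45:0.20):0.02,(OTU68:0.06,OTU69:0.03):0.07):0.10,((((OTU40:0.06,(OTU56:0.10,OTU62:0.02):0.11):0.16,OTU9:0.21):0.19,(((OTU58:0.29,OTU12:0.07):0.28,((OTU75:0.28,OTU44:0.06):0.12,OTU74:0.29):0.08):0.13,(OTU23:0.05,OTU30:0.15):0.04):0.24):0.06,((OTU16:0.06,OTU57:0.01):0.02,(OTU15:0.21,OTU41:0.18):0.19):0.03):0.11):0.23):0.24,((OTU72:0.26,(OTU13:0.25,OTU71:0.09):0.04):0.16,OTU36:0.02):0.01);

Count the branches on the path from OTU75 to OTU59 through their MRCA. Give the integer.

The MRCA of OTU75 and OTU59 is the node subtending ((OTU1,(OTU59,OTU63)),(((OTU55,OTU45),(OTU68,OTU69)),((((OTU40,(OTU56,OTU62)),OTU9),(((OTU58,OTU12),((OTU75,OTU44),OTU74)),(OTU23,OTU30))),((OTU16,OTU57),(OTU15,OTU41))))).
From OTU75 up to that node: 8 branches. From OTU59 up to the same node: 3 branches. Total: 8 + 3 = 11.

11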